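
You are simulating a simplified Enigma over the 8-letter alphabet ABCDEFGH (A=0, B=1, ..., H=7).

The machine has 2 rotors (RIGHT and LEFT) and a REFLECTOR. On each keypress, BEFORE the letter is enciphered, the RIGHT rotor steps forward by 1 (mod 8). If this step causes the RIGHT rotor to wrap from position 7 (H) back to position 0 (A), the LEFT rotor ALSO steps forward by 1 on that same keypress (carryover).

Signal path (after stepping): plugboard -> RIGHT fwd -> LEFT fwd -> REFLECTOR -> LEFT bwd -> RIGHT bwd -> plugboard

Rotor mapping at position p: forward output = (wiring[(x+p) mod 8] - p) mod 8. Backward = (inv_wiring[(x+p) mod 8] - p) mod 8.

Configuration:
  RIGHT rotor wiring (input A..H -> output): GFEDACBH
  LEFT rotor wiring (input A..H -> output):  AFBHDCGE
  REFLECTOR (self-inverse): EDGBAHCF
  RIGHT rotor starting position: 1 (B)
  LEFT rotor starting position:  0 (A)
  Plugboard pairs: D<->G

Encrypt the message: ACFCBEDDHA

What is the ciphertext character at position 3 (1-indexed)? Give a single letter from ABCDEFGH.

Char 1 ('A'): step: R->2, L=0; A->plug->A->R->C->L->B->refl->D->L'->E->R'->G->plug->D
Char 2 ('C'): step: R->3, L=0; C->plug->C->R->H->L->E->refl->A->L'->A->R'->A->plug->A
Char 3 ('F'): step: R->4, L=0; F->plug->F->R->B->L->F->refl->H->L'->D->R'->D->plug->G

G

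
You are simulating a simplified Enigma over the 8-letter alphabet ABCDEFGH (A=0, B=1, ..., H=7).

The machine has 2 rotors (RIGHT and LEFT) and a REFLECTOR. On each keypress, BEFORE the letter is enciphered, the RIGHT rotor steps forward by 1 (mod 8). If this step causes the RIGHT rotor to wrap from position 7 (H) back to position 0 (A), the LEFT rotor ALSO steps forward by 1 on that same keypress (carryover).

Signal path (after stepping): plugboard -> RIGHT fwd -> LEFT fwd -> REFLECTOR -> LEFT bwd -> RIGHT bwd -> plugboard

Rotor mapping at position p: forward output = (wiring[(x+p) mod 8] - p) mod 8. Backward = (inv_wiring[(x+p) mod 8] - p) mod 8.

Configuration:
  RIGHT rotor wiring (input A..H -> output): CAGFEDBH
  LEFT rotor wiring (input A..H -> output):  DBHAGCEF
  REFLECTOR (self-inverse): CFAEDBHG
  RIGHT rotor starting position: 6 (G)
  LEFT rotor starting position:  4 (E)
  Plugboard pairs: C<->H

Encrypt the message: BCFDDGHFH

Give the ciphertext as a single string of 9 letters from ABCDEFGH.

Char 1 ('B'): step: R->7, L=4; B->plug->B->R->D->L->B->refl->F->L'->F->R'->F->plug->F
Char 2 ('C'): step: R->0, L->5 (L advanced); C->plug->H->R->H->L->B->refl->F->L'->A->R'->B->plug->B
Char 3 ('F'): step: R->1, L=5; F->plug->F->R->A->L->F->refl->B->L'->H->R'->A->plug->A
Char 4 ('D'): step: R->2, L=5; D->plug->D->R->B->L->H->refl->G->L'->D->R'->B->plug->B
Char 5 ('D'): step: R->3, L=5; D->plug->D->R->G->L->D->refl->E->L'->E->R'->E->plug->E
Char 6 ('G'): step: R->4, L=5; G->plug->G->R->C->L->A->refl->C->L'->F->R'->C->plug->H
Char 7 ('H'): step: R->5, L=5; H->plug->C->R->C->L->A->refl->C->L'->F->R'->D->plug->D
Char 8 ('F'): step: R->6, L=5; F->plug->F->R->H->L->B->refl->F->L'->A->R'->E->plug->E
Char 9 ('H'): step: R->7, L=5; H->plug->C->R->B->L->H->refl->G->L'->D->R'->B->plug->B

Answer: FBABEHDEB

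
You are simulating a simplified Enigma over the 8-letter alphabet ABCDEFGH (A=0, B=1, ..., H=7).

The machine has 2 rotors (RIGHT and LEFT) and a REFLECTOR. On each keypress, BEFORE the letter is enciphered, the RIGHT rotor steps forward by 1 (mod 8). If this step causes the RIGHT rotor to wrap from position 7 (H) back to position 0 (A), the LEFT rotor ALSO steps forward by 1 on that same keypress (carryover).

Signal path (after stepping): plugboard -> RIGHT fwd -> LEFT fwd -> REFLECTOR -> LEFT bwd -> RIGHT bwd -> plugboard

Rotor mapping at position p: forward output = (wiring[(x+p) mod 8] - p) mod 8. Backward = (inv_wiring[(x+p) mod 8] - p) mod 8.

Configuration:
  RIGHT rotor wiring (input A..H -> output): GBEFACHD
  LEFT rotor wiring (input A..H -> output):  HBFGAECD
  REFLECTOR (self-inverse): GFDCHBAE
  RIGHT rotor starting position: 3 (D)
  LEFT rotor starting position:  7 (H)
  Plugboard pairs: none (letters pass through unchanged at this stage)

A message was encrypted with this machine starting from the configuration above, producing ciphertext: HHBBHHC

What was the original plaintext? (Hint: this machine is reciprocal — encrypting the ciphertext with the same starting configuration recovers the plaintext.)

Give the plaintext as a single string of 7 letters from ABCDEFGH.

Answer: CDECCAH

Derivation:
Char 1 ('H'): step: R->4, L=7; H->plug->H->R->B->L->A->refl->G->L'->D->R'->C->plug->C
Char 2 ('H'): step: R->5, L=7; H->plug->H->R->D->L->G->refl->A->L'->B->R'->D->plug->D
Char 3 ('B'): step: R->6, L=7; B->plug->B->R->F->L->B->refl->F->L'->G->R'->E->plug->E
Char 4 ('B'): step: R->7, L=7; B->plug->B->R->H->L->D->refl->C->L'->C->R'->C->plug->C
Char 5 ('H'): step: R->0, L->0 (L advanced); H->plug->H->R->D->L->G->refl->A->L'->E->R'->C->plug->C
Char 6 ('H'): step: R->1, L=0; H->plug->H->R->F->L->E->refl->H->L'->A->R'->A->plug->A
Char 7 ('C'): step: R->2, L=0; C->plug->C->R->G->L->C->refl->D->L'->H->R'->H->plug->H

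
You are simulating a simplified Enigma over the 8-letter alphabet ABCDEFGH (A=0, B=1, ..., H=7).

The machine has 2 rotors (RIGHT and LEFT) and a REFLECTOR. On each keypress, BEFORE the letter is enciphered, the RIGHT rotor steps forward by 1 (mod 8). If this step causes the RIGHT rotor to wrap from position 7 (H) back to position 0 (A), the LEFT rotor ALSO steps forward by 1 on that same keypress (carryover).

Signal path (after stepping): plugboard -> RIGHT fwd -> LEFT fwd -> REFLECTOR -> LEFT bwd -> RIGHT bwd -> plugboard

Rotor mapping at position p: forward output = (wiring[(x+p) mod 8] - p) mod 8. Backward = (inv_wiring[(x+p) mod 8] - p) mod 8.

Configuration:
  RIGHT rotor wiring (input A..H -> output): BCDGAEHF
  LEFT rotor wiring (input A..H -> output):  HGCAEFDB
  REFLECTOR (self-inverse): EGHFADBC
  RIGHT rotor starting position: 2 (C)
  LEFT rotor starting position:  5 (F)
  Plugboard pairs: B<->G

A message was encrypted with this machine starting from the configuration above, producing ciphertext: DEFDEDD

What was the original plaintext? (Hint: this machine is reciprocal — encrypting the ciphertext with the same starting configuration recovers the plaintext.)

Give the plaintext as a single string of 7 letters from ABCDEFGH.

Char 1 ('D'): step: R->3, L=5; D->plug->D->R->E->L->B->refl->G->L'->B->R'->C->plug->C
Char 2 ('E'): step: R->4, L=5; E->plug->E->R->F->L->F->refl->D->L'->G->R'->F->plug->F
Char 3 ('F'): step: R->5, L=5; F->plug->F->R->G->L->D->refl->F->L'->F->R'->E->plug->E
Char 4 ('D'): step: R->6, L=5; D->plug->D->R->E->L->B->refl->G->L'->B->R'->A->plug->A
Char 5 ('E'): step: R->7, L=5; E->plug->E->R->H->L->H->refl->C->L'->D->R'->C->plug->C
Char 6 ('D'): step: R->0, L->6 (L advanced); D->plug->D->R->G->L->G->refl->B->L'->C->R'->B->plug->G
Char 7 ('D'): step: R->1, L=6; D->plug->D->R->H->L->H->refl->C->L'->F->R'->C->plug->C

Answer: CFEACGC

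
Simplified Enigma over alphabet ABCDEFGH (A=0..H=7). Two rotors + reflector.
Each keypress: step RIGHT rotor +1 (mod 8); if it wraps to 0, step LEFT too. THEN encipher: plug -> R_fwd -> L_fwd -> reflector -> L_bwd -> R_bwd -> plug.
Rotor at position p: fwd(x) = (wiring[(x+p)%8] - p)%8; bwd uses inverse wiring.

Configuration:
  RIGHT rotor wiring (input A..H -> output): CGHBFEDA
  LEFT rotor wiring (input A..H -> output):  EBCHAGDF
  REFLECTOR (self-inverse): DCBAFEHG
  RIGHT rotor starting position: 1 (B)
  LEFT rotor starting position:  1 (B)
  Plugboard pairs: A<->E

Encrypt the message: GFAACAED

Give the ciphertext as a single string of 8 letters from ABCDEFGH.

Answer: BDDDHBCB

Derivation:
Char 1 ('G'): step: R->2, L=1; G->plug->G->R->A->L->A->refl->D->L'->H->R'->B->plug->B
Char 2 ('F'): step: R->3, L=1; F->plug->F->R->H->L->D->refl->A->L'->A->R'->D->plug->D
Char 3 ('A'): step: R->4, L=1; A->plug->E->R->G->L->E->refl->F->L'->E->R'->D->plug->D
Char 4 ('A'): step: R->5, L=1; A->plug->E->R->B->L->B->refl->C->L'->F->R'->D->plug->D
Char 5 ('C'): step: R->6, L=1; C->plug->C->R->E->L->F->refl->E->L'->G->R'->H->plug->H
Char 6 ('A'): step: R->7, L=1; A->plug->E->R->C->L->G->refl->H->L'->D->R'->B->plug->B
Char 7 ('E'): step: R->0, L->2 (L advanced); E->plug->A->R->C->L->G->refl->H->L'->H->R'->C->plug->C
Char 8 ('D'): step: R->1, L=2; D->plug->D->R->E->L->B->refl->C->L'->G->R'->B->plug->B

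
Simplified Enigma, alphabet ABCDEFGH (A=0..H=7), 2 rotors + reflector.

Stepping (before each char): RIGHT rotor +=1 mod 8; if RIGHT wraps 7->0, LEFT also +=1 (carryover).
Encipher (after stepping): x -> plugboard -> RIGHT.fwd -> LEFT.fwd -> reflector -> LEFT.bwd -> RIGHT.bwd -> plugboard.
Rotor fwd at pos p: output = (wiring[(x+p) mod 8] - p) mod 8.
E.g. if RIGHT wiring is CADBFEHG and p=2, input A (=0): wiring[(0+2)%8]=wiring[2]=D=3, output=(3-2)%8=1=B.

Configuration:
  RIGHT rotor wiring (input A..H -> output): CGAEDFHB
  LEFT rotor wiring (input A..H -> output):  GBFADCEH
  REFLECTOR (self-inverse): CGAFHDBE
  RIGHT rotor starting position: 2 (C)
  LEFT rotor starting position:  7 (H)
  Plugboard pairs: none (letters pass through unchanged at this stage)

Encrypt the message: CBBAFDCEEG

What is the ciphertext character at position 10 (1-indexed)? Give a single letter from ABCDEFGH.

Char 1 ('C'): step: R->3, L=7; C->plug->C->R->C->L->C->refl->A->L'->A->R'->B->plug->B
Char 2 ('B'): step: R->4, L=7; B->plug->B->R->B->L->H->refl->E->L'->F->R'->D->plug->D
Char 3 ('B'): step: R->5, L=7; B->plug->B->R->C->L->C->refl->A->L'->A->R'->A->plug->A
Char 4 ('A'): step: R->6, L=7; A->plug->A->R->B->L->H->refl->E->L'->F->R'->G->plug->G
Char 5 ('F'): step: R->7, L=7; F->plug->F->R->E->L->B->refl->G->L'->D->R'->B->plug->B
Char 6 ('D'): step: R->0, L->0 (L advanced); D->plug->D->R->E->L->D->refl->F->L'->C->R'->A->plug->A
Char 7 ('C'): step: R->1, L=0; C->plug->C->R->D->L->A->refl->C->L'->F->R'->A->plug->A
Char 8 ('E'): step: R->2, L=0; E->plug->E->R->F->L->C->refl->A->L'->D->R'->D->plug->D
Char 9 ('E'): step: R->3, L=0; E->plug->E->R->G->L->E->refl->H->L'->H->R'->F->plug->F
Char 10 ('G'): step: R->4, L=0; G->plug->G->R->E->L->D->refl->F->L'->C->R'->F->plug->F

F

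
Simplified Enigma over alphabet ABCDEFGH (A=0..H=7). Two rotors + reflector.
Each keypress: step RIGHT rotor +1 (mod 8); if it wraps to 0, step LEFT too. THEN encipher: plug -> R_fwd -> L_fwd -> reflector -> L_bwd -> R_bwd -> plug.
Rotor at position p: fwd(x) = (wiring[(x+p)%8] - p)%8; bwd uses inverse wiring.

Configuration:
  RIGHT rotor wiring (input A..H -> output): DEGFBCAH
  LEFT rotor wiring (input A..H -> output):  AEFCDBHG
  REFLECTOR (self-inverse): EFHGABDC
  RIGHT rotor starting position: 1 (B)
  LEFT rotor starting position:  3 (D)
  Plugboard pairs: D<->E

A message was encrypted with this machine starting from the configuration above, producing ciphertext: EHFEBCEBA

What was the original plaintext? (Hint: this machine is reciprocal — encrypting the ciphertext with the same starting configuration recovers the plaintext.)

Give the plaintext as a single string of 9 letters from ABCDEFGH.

Char 1 ('E'): step: R->2, L=3; E->plug->D->R->A->L->H->refl->C->L'->H->R'->C->plug->C
Char 2 ('H'): step: R->3, L=3; H->plug->H->R->D->L->E->refl->A->L'->B->R'->G->plug->G
Char 3 ('F'): step: R->4, L=3; F->plug->F->R->A->L->H->refl->C->L'->H->R'->E->plug->D
Char 4 ('E'): step: R->5, L=3; E->plug->D->R->G->L->B->refl->F->L'->F->R'->A->plug->A
Char 5 ('B'): step: R->6, L=3; B->plug->B->R->B->L->A->refl->E->L'->D->R'->G->plug->G
Char 6 ('C'): step: R->7, L=3; C->plug->C->R->F->L->F->refl->B->L'->G->R'->E->plug->D
Char 7 ('E'): step: R->0, L->4 (L advanced); E->plug->D->R->F->L->A->refl->E->L'->E->R'->B->plug->B
Char 8 ('B'): step: R->1, L=4; B->plug->B->R->F->L->A->refl->E->L'->E->R'->C->plug->C
Char 9 ('A'): step: R->2, L=4; A->plug->A->R->E->L->E->refl->A->L'->F->R'->F->plug->F

Answer: CGDAGDBCF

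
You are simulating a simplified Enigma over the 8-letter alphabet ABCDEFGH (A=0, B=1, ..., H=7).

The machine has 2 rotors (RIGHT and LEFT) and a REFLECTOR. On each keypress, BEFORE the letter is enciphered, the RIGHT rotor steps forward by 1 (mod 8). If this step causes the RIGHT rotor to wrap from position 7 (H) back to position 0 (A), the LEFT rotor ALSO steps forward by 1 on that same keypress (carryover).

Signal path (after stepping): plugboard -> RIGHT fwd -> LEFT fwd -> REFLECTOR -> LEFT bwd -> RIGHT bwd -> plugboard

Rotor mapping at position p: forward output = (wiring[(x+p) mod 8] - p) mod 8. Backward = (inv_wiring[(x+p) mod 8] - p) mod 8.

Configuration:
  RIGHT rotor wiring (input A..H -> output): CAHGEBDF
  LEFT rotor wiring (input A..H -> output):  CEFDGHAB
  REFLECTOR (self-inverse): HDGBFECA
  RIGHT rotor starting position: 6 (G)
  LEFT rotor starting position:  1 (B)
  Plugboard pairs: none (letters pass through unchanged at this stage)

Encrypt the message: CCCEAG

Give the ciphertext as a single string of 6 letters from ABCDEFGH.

Answer: BEBGEH

Derivation:
Char 1 ('C'): step: R->7, L=1; C->plug->C->R->B->L->E->refl->F->L'->D->R'->B->plug->B
Char 2 ('C'): step: R->0, L->2 (L advanced); C->plug->C->R->H->L->C->refl->G->L'->E->R'->E->plug->E
Char 3 ('C'): step: R->1, L=2; C->plug->C->R->F->L->H->refl->A->L'->G->R'->B->plug->B
Char 4 ('E'): step: R->2, L=2; E->plug->E->R->B->L->B->refl->D->L'->A->R'->G->plug->G
Char 5 ('A'): step: R->3, L=2; A->plug->A->R->D->L->F->refl->E->L'->C->R'->E->plug->E
Char 6 ('G'): step: R->4, L=2; G->plug->G->R->D->L->F->refl->E->L'->C->R'->H->plug->H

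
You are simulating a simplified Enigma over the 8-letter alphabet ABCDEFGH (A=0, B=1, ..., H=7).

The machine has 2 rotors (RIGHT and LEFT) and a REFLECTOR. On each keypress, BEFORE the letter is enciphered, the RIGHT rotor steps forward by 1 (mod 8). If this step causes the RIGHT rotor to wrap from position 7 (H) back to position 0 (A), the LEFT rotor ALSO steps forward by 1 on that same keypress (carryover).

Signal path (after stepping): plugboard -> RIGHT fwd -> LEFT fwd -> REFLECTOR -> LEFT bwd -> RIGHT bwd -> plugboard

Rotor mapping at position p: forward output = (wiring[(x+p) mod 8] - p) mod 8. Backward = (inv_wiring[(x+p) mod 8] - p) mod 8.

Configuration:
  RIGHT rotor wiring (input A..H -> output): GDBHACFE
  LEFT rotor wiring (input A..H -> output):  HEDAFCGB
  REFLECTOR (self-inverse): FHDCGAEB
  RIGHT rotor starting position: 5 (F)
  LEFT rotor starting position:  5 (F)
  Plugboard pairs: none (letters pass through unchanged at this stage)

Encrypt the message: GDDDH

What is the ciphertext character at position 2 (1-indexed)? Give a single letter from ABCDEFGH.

Char 1 ('G'): step: R->6, L=5; G->plug->G->R->C->L->E->refl->G->L'->F->R'->D->plug->D
Char 2 ('D'): step: R->7, L=5; D->plug->D->R->C->L->E->refl->G->L'->F->R'->A->plug->A

A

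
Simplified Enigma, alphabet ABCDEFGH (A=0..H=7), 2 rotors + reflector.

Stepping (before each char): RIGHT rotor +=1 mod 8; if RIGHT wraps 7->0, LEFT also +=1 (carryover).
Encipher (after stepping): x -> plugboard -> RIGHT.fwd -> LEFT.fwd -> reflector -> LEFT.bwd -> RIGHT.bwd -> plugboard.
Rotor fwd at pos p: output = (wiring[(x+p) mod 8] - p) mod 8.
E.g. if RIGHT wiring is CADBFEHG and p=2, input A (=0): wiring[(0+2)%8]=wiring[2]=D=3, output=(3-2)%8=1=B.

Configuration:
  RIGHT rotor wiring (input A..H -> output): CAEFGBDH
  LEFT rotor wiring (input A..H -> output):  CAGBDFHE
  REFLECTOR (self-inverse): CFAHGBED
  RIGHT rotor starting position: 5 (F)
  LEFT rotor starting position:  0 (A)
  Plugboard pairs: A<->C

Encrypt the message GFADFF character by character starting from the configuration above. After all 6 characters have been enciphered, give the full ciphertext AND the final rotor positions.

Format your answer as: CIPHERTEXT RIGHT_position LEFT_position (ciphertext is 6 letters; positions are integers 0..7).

Answer: BGDAAH 3 1

Derivation:
Char 1 ('G'): step: R->6, L=0; G->plug->G->R->A->L->C->refl->A->L'->B->R'->B->plug->B
Char 2 ('F'): step: R->7, L=0; F->plug->F->R->H->L->E->refl->G->L'->C->R'->G->plug->G
Char 3 ('A'): step: R->0, L->1 (L advanced); A->plug->C->R->E->L->E->refl->G->L'->F->R'->D->plug->D
Char 4 ('D'): step: R->1, L=1; D->plug->D->R->F->L->G->refl->E->L'->E->R'->C->plug->A
Char 5 ('F'): step: R->2, L=1; F->plug->F->R->F->L->G->refl->E->L'->E->R'->C->plug->A
Char 6 ('F'): step: R->3, L=1; F->plug->F->R->H->L->B->refl->F->L'->B->R'->H->plug->H
Final: ciphertext=BGDAAH, RIGHT=3, LEFT=1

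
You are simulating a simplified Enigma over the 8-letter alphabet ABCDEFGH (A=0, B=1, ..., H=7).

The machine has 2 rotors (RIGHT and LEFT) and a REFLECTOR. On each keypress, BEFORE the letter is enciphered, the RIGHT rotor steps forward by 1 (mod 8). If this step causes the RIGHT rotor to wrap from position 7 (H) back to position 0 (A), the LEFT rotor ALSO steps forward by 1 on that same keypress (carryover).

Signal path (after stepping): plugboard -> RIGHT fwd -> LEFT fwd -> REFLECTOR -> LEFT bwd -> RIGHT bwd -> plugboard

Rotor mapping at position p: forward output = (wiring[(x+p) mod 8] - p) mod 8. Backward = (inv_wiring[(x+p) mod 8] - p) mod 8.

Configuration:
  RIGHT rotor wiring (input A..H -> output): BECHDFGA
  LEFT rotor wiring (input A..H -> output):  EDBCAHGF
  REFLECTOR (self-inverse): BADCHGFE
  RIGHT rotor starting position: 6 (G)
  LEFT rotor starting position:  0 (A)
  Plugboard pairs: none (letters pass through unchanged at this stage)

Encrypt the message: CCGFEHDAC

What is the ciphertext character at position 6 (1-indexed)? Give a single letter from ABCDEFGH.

Char 1 ('C'): step: R->7, L=0; C->plug->C->R->F->L->H->refl->E->L'->A->R'->E->plug->E
Char 2 ('C'): step: R->0, L->1 (L advanced); C->plug->C->R->C->L->B->refl->A->L'->B->R'->A->plug->A
Char 3 ('G'): step: R->1, L=1; G->plug->G->R->H->L->D->refl->C->L'->A->R'->H->plug->H
Char 4 ('F'): step: R->2, L=1; F->plug->F->R->G->L->E->refl->H->L'->D->R'->D->plug->D
Char 5 ('E'): step: R->3, L=1; E->plug->E->R->F->L->F->refl->G->L'->E->R'->A->plug->A
Char 6 ('H'): step: R->4, L=1; H->plug->H->R->D->L->H->refl->E->L'->G->R'->G->plug->G

G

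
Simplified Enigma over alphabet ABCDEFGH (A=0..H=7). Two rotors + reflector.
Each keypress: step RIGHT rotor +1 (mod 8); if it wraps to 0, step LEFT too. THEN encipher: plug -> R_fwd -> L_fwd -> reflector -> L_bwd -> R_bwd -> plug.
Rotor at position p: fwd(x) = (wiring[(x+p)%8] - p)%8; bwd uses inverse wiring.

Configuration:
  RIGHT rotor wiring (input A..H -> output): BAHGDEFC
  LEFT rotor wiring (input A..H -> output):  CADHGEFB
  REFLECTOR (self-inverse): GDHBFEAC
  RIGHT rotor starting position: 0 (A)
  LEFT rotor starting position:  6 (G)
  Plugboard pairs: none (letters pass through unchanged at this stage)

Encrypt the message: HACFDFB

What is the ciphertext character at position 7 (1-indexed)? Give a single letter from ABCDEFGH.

Char 1 ('H'): step: R->1, L=6; H->plug->H->R->A->L->H->refl->C->L'->D->R'->E->plug->E
Char 2 ('A'): step: R->2, L=6; A->plug->A->R->F->L->B->refl->D->L'->B->R'->C->plug->C
Char 3 ('C'): step: R->3, L=6; C->plug->C->R->B->L->D->refl->B->L'->F->R'->G->plug->G
Char 4 ('F'): step: R->4, L=6; F->plug->F->R->E->L->F->refl->E->L'->C->R'->H->plug->H
Char 5 ('D'): step: R->5, L=6; D->plug->D->R->E->L->F->refl->E->L'->C->R'->F->plug->F
Char 6 ('F'): step: R->6, L=6; F->plug->F->R->A->L->H->refl->C->L'->D->R'->C->plug->C
Char 7 ('B'): step: R->7, L=6; B->plug->B->R->C->L->E->refl->F->L'->E->R'->F->plug->F

F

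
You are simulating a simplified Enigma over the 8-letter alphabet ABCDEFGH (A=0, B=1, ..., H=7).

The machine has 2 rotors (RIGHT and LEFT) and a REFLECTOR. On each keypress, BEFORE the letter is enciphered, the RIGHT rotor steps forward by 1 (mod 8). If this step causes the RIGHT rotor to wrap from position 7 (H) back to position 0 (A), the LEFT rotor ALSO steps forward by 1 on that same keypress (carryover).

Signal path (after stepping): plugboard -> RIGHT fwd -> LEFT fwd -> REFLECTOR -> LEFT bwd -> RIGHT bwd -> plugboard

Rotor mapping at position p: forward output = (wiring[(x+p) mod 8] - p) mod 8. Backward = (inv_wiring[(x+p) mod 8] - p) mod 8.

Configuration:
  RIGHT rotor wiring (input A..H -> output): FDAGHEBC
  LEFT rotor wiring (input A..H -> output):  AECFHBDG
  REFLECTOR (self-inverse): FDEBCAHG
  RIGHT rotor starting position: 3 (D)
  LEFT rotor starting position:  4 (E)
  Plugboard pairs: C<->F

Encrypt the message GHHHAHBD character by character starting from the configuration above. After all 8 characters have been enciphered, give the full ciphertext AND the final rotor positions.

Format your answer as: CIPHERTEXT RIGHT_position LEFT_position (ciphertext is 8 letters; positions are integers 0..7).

Answer: AEEBDGHH 3 5

Derivation:
Char 1 ('G'): step: R->4, L=4; G->plug->G->R->E->L->E->refl->C->L'->D->R'->A->plug->A
Char 2 ('H'): step: R->5, L=4; H->plug->H->R->C->L->H->refl->G->L'->G->R'->E->plug->E
Char 3 ('H'): step: R->6, L=4; H->plug->H->R->G->L->G->refl->H->L'->C->R'->E->plug->E
Char 4 ('H'): step: R->7, L=4; H->plug->H->R->C->L->H->refl->G->L'->G->R'->B->plug->B
Char 5 ('A'): step: R->0, L->5 (L advanced); A->plug->A->R->F->L->F->refl->A->L'->G->R'->D->plug->D
Char 6 ('H'): step: R->1, L=5; H->plug->H->R->E->L->H->refl->G->L'->B->R'->G->plug->G
Char 7 ('B'): step: R->2, L=5; B->plug->B->R->E->L->H->refl->G->L'->B->R'->H->plug->H
Char 8 ('D'): step: R->3, L=5; D->plug->D->R->G->L->A->refl->F->L'->F->R'->H->plug->H
Final: ciphertext=AEEBDGHH, RIGHT=3, LEFT=5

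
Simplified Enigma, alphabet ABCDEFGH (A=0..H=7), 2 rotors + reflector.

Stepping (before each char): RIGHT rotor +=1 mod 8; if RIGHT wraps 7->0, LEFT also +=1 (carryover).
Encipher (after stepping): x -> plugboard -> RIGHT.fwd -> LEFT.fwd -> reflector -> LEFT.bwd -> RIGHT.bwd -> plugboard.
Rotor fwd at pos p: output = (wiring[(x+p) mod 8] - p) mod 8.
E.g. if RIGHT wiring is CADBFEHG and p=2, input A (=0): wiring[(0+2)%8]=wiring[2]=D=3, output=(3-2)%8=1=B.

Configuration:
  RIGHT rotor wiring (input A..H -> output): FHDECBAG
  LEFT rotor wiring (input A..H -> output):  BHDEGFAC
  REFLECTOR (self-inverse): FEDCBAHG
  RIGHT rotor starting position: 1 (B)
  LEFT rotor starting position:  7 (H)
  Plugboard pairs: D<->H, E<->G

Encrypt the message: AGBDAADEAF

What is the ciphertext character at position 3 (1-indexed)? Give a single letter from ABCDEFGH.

Char 1 ('A'): step: R->2, L=7; A->plug->A->R->B->L->C->refl->D->L'->A->R'->C->plug->C
Char 2 ('G'): step: R->3, L=7; G->plug->E->R->D->L->E->refl->B->L'->H->R'->B->plug->B
Char 3 ('B'): step: R->4, L=7; B->plug->B->R->F->L->H->refl->G->L'->G->R'->A->plug->A

A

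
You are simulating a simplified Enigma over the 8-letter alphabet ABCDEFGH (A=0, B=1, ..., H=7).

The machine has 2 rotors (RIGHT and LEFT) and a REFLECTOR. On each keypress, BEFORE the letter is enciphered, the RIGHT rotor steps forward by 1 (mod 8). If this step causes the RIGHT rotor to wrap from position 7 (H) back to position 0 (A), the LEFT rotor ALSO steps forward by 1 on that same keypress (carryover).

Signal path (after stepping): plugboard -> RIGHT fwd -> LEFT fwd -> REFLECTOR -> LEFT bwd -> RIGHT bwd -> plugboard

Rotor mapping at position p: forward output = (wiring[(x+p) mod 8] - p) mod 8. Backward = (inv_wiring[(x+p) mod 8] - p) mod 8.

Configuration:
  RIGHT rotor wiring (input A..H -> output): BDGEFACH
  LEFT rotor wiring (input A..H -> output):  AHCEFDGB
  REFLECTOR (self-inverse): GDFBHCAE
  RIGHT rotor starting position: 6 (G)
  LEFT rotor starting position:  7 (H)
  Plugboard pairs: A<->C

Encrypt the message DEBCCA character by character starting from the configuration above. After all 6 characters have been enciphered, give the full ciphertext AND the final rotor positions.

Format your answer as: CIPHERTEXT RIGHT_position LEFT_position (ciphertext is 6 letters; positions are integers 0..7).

Char 1 ('D'): step: R->7, L=7; D->plug->D->R->H->L->H->refl->E->L'->G->R'->F->plug->F
Char 2 ('E'): step: R->0, L->0 (L advanced); E->plug->E->R->F->L->D->refl->B->L'->H->R'->H->plug->H
Char 3 ('B'): step: R->1, L=0; B->plug->B->R->F->L->D->refl->B->L'->H->R'->E->plug->E
Char 4 ('C'): step: R->2, L=0; C->plug->A->R->E->L->F->refl->C->L'->C->R'->B->plug->B
Char 5 ('C'): step: R->3, L=0; C->plug->A->R->B->L->H->refl->E->L'->D->R'->H->plug->H
Char 6 ('A'): step: R->4, L=0; A->plug->C->R->G->L->G->refl->A->L'->A->R'->H->plug->H
Final: ciphertext=FHEBHH, RIGHT=4, LEFT=0

Answer: FHEBHH 4 0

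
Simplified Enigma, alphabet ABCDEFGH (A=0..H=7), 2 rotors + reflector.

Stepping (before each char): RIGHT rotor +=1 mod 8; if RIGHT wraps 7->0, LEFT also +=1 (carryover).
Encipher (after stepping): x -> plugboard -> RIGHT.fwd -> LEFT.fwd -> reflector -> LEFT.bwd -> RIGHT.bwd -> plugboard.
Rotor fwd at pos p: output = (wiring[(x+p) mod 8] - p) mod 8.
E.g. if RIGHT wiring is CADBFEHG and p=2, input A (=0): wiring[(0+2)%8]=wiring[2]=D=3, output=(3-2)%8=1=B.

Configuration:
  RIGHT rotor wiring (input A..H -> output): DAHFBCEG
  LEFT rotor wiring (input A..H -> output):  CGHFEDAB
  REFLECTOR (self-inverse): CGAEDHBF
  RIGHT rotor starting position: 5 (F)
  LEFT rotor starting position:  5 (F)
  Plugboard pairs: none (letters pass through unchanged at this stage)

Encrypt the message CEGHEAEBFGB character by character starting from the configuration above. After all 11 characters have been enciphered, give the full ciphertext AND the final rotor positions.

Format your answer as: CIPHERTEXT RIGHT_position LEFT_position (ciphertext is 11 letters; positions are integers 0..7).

Answer: AHHEGDAACDA 0 7

Derivation:
Char 1 ('C'): step: R->6, L=5; C->plug->C->R->F->L->C->refl->A->L'->G->R'->A->plug->A
Char 2 ('E'): step: R->7, L=5; E->plug->E->R->G->L->A->refl->C->L'->F->R'->H->plug->H
Char 3 ('G'): step: R->0, L->6 (L advanced); G->plug->G->R->E->L->B->refl->G->L'->G->R'->H->plug->H
Char 4 ('H'): step: R->1, L=6; H->plug->H->R->C->L->E->refl->D->L'->B->R'->E->plug->E
Char 5 ('E'): step: R->2, L=6; E->plug->E->R->C->L->E->refl->D->L'->B->R'->G->plug->G
Char 6 ('A'): step: R->3, L=6; A->plug->A->R->C->L->E->refl->D->L'->B->R'->D->plug->D
Char 7 ('E'): step: R->4, L=6; E->plug->E->R->H->L->F->refl->H->L'->F->R'->A->plug->A
Char 8 ('B'): step: R->5, L=6; B->plug->B->R->H->L->F->refl->H->L'->F->R'->A->plug->A
Char 9 ('F'): step: R->6, L=6; F->plug->F->R->H->L->F->refl->H->L'->F->R'->C->plug->C
Char 10 ('G'): step: R->7, L=6; G->plug->G->R->D->L->A->refl->C->L'->A->R'->D->plug->D
Char 11 ('B'): step: R->0, L->7 (L advanced); B->plug->B->R->A->L->C->refl->A->L'->D->R'->A->plug->A
Final: ciphertext=AHHEGDAACDA, RIGHT=0, LEFT=7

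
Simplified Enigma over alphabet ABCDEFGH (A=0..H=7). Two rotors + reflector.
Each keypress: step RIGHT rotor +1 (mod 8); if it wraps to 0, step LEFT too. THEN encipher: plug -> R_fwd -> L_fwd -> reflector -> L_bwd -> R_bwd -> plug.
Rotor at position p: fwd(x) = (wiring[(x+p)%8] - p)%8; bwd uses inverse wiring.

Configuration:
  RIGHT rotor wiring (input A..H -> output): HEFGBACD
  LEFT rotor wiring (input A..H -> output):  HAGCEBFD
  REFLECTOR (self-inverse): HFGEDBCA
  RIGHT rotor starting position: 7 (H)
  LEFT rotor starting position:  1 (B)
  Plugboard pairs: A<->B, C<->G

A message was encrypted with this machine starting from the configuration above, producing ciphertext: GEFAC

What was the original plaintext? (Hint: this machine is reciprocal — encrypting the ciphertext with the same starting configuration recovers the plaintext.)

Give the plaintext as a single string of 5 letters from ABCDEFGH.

Answer: DCBGE

Derivation:
Char 1 ('G'): step: R->0, L->2 (L advanced); G->plug->C->R->F->L->B->refl->F->L'->G->R'->D->plug->D
Char 2 ('E'): step: R->1, L=2; E->plug->E->R->H->L->G->refl->C->L'->C->R'->G->plug->C
Char 3 ('F'): step: R->2, L=2; F->plug->F->R->B->L->A->refl->H->L'->D->R'->A->plug->B
Char 4 ('A'): step: R->3, L=2; A->plug->B->R->G->L->F->refl->B->L'->F->R'->C->plug->G
Char 5 ('C'): step: R->4, L=2; C->plug->G->R->B->L->A->refl->H->L'->D->R'->E->plug->E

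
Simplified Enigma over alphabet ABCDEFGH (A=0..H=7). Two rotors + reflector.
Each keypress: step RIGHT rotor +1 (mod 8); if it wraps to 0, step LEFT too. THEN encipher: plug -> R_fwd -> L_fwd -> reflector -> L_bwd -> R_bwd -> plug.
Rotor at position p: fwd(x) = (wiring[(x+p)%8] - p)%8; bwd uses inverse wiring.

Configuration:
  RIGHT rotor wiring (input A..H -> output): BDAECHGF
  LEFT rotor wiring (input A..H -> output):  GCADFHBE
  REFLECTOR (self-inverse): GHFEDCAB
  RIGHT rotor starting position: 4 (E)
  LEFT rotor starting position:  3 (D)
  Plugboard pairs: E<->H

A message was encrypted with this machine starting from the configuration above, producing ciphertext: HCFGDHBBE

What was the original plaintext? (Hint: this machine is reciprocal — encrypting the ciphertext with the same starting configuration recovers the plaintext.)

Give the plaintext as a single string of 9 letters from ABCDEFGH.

Char 1 ('H'): step: R->5, L=3; H->plug->E->R->G->L->H->refl->B->L'->E->R'->D->plug->D
Char 2 ('C'): step: R->6, L=3; C->plug->C->R->D->L->G->refl->A->L'->A->R'->A->plug->A
Char 3 ('F'): step: R->7, L=3; F->plug->F->R->D->L->G->refl->A->L'->A->R'->G->plug->G
Char 4 ('G'): step: R->0, L->4 (L advanced); G->plug->G->R->G->L->E->refl->D->L'->B->R'->A->plug->A
Char 5 ('D'): step: R->1, L=4; D->plug->D->R->B->L->D->refl->E->L'->G->R'->E->plug->H
Char 6 ('H'): step: R->2, L=4; H->plug->E->R->E->L->C->refl->F->L'->C->R'->B->plug->B
Char 7 ('B'): step: R->3, L=4; B->plug->B->R->H->L->H->refl->B->L'->A->R'->G->plug->G
Char 8 ('B'): step: R->4, L=4; B->plug->B->R->D->L->A->refl->G->L'->F->R'->E->plug->H
Char 9 ('E'): step: R->5, L=4; E->plug->H->R->F->L->G->refl->A->L'->D->R'->F->plug->F

Answer: DAGAHBGHF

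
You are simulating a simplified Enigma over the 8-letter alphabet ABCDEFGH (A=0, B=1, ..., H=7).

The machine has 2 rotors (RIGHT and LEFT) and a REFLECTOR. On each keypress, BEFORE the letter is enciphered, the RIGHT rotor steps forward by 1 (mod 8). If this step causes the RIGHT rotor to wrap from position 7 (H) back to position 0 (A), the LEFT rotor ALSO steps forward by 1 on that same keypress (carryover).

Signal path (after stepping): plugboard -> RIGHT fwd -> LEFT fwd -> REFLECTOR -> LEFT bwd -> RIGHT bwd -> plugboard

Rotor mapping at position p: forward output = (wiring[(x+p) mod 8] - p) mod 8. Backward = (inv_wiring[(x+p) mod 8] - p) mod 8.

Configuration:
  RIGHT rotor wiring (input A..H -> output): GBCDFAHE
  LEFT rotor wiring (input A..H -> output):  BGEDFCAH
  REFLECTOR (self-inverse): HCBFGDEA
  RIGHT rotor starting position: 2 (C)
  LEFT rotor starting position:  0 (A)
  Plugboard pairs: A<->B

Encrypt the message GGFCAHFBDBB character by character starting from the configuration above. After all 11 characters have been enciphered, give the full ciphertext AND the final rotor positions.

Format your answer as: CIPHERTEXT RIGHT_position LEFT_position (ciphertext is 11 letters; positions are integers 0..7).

Char 1 ('G'): step: R->3, L=0; G->plug->G->R->G->L->A->refl->H->L'->H->R'->H->plug->H
Char 2 ('G'): step: R->4, L=0; G->plug->G->R->G->L->A->refl->H->L'->H->R'->H->plug->H
Char 3 ('F'): step: R->5, L=0; F->plug->F->R->F->L->C->refl->B->L'->A->R'->H->plug->H
Char 4 ('C'): step: R->6, L=0; C->plug->C->R->A->L->B->refl->C->L'->F->R'->F->plug->F
Char 5 ('A'): step: R->7, L=0; A->plug->B->R->H->L->H->refl->A->L'->G->R'->F->plug->F
Char 6 ('H'): step: R->0, L->1 (L advanced); H->plug->H->R->E->L->B->refl->C->L'->C->R'->C->plug->C
Char 7 ('F'): step: R->1, L=1; F->plug->F->R->G->L->G->refl->E->L'->D->R'->G->plug->G
Char 8 ('B'): step: R->2, L=1; B->plug->A->R->A->L->F->refl->D->L'->B->R'->B->plug->A
Char 9 ('D'): step: R->3, L=1; D->plug->D->R->E->L->B->refl->C->L'->C->R'->B->plug->A
Char 10 ('B'): step: R->4, L=1; B->plug->A->R->B->L->D->refl->F->L'->A->R'->D->plug->D
Char 11 ('B'): step: R->5, L=1; B->plug->A->R->D->L->E->refl->G->L'->G->R'->G->plug->G
Final: ciphertext=HHHFFCGAADG, RIGHT=5, LEFT=1

Answer: HHHFFCGAADG 5 1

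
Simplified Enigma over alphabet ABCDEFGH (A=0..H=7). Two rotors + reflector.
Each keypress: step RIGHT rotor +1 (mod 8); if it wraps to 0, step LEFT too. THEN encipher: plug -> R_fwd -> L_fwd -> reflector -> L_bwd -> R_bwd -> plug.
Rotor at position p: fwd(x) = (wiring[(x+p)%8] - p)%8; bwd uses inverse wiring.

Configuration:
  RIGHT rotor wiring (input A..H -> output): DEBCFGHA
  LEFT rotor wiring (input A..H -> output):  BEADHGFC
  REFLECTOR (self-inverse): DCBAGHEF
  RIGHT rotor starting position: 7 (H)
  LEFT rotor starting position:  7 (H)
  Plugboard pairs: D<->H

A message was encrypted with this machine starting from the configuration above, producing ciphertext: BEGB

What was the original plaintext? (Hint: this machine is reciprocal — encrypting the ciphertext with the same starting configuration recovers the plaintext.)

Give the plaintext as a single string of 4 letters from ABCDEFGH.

Answer: FCEC

Derivation:
Char 1 ('B'): step: R->0, L->0 (L advanced); B->plug->B->R->E->L->H->refl->F->L'->G->R'->F->plug->F
Char 2 ('E'): step: R->1, L=0; E->plug->E->R->F->L->G->refl->E->L'->B->R'->C->plug->C
Char 3 ('G'): step: R->2, L=0; G->plug->G->R->B->L->E->refl->G->L'->F->R'->E->plug->E
Char 4 ('B'): step: R->3, L=0; B->plug->B->R->C->L->A->refl->D->L'->D->R'->C->plug->C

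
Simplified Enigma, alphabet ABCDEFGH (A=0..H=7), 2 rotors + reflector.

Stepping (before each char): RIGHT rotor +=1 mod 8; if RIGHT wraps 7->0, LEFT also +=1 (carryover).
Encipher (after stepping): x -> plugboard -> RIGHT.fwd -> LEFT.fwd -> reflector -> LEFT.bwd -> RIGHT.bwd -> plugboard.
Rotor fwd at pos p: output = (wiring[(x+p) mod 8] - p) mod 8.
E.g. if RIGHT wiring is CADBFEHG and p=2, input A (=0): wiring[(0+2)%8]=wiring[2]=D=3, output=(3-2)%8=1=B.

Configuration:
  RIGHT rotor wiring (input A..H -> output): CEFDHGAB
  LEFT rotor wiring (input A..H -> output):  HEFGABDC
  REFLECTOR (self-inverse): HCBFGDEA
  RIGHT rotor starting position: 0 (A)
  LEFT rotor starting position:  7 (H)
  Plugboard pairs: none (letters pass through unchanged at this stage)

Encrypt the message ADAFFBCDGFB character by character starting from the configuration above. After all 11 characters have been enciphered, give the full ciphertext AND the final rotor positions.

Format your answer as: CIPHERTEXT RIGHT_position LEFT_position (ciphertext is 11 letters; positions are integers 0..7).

Char 1 ('A'): step: R->1, L=7; A->plug->A->R->D->L->G->refl->E->L'->H->R'->F->plug->F
Char 2 ('D'): step: R->2, L=7; D->plug->D->R->E->L->H->refl->A->L'->B->R'->B->plug->B
Char 3 ('A'): step: R->3, L=7; A->plug->A->R->A->L->D->refl->F->L'->C->R'->H->plug->H
Char 4 ('F'): step: R->4, L=7; F->plug->F->R->A->L->D->refl->F->L'->C->R'->B->plug->B
Char 5 ('F'): step: R->5, L=7; F->plug->F->R->A->L->D->refl->F->L'->C->R'->H->plug->H
Char 6 ('B'): step: R->6, L=7; B->plug->B->R->D->L->G->refl->E->L'->H->R'->E->plug->E
Char 7 ('C'): step: R->7, L=7; C->plug->C->R->F->L->B->refl->C->L'->G->R'->D->plug->D
Char 8 ('D'): step: R->0, L->0 (L advanced); D->plug->D->R->D->L->G->refl->E->L'->B->R'->H->plug->H
Char 9 ('G'): step: R->1, L=0; G->plug->G->R->A->L->H->refl->A->L'->E->R'->B->plug->B
Char 10 ('F'): step: R->2, L=0; F->plug->F->R->H->L->C->refl->B->L'->F->R'->C->plug->C
Char 11 ('B'): step: R->3, L=0; B->plug->B->R->E->L->A->refl->H->L'->A->R'->A->plug->A
Final: ciphertext=FBHBHEDHBCA, RIGHT=3, LEFT=0

Answer: FBHBHEDHBCA 3 0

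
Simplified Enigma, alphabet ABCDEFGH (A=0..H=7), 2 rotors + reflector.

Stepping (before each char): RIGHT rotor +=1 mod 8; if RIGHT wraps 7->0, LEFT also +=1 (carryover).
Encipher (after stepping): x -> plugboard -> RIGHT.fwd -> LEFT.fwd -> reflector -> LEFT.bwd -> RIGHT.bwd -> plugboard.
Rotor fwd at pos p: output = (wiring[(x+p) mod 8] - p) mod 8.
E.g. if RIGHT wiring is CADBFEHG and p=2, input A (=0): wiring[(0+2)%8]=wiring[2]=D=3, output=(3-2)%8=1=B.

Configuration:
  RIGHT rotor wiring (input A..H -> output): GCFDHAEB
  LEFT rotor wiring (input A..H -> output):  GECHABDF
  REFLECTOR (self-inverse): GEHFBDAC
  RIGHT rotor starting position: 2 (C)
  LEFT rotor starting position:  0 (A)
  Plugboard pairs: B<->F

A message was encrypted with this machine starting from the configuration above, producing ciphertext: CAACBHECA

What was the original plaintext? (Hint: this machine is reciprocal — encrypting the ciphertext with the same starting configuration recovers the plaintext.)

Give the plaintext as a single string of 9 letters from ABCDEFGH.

Char 1 ('C'): step: R->3, L=0; C->plug->C->R->F->L->B->refl->E->L'->B->R'->D->plug->D
Char 2 ('A'): step: R->4, L=0; A->plug->A->R->D->L->H->refl->C->L'->C->R'->E->plug->E
Char 3 ('A'): step: R->5, L=0; A->plug->A->R->D->L->H->refl->C->L'->C->R'->H->plug->H
Char 4 ('C'): step: R->6, L=0; C->plug->C->R->A->L->G->refl->A->L'->E->R'->D->plug->D
Char 5 ('B'): step: R->7, L=0; B->plug->F->R->A->L->G->refl->A->L'->E->R'->E->plug->E
Char 6 ('H'): step: R->0, L->1 (L advanced); H->plug->H->R->B->L->B->refl->E->L'->G->R'->A->plug->A
Char 7 ('E'): step: R->1, L=1; E->plug->E->R->H->L->F->refl->D->L'->A->R'->G->plug->G
Char 8 ('C'): step: R->2, L=1; C->plug->C->R->F->L->C->refl->H->L'->D->R'->A->plug->A
Char 9 ('A'): step: R->3, L=1; A->plug->A->R->A->L->D->refl->F->L'->H->R'->G->plug->G

Answer: DEHDEAGAG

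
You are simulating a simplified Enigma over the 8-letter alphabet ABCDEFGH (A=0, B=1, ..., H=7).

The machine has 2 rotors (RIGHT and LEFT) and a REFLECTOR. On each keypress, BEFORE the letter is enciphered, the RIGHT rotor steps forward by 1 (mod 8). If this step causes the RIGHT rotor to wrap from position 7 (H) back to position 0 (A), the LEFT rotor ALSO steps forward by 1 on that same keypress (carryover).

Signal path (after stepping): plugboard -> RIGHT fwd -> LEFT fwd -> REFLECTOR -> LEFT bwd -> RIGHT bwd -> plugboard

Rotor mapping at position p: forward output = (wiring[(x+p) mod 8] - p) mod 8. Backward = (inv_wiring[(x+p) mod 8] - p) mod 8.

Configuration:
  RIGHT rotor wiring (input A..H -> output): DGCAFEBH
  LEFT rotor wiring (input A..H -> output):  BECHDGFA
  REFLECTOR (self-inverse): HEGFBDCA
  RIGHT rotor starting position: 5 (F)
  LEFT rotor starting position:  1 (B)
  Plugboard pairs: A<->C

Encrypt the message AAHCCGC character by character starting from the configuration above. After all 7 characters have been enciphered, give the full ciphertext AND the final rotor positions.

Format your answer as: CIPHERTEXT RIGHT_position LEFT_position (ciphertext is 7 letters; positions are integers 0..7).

Answer: BFEABBH 4 2

Derivation:
Char 1 ('A'): step: R->6, L=1; A->plug->C->R->F->L->E->refl->B->L'->B->R'->B->plug->B
Char 2 ('A'): step: R->7, L=1; A->plug->C->R->H->L->A->refl->H->L'->G->R'->F->plug->F
Char 3 ('H'): step: R->0, L->2 (L advanced); H->plug->H->R->H->L->C->refl->G->L'->F->R'->E->plug->E
Char 4 ('C'): step: R->1, L=2; C->plug->A->R->F->L->G->refl->C->L'->H->R'->C->plug->A
Char 5 ('C'): step: R->2, L=2; C->plug->A->R->A->L->A->refl->H->L'->G->R'->B->plug->B
Char 6 ('G'): step: R->3, L=2; G->plug->G->R->D->L->E->refl->B->L'->C->R'->B->plug->B
Char 7 ('C'): step: R->4, L=2; C->plug->A->R->B->L->F->refl->D->L'->E->R'->H->plug->H
Final: ciphertext=BFEABBH, RIGHT=4, LEFT=2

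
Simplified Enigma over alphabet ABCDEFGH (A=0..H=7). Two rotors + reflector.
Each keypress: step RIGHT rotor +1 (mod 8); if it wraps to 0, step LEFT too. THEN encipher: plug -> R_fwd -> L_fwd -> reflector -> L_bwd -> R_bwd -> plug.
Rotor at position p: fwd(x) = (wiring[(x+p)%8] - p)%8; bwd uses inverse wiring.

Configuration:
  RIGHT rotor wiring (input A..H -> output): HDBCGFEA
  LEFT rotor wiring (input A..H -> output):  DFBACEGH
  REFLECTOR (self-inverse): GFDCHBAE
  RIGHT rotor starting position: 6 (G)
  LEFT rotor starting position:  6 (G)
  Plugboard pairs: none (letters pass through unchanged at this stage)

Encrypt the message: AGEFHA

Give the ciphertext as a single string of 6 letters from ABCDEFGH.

Char 1 ('A'): step: R->7, L=6; A->plug->A->R->B->L->B->refl->F->L'->C->R'->D->plug->D
Char 2 ('G'): step: R->0, L->7 (L advanced); G->plug->G->R->E->L->B->refl->F->L'->G->R'->E->plug->E
Char 3 ('E'): step: R->1, L=7; E->plug->E->R->E->L->B->refl->F->L'->G->R'->H->plug->H
Char 4 ('F'): step: R->2, L=7; F->plug->F->R->G->L->F->refl->B->L'->E->R'->C->plug->C
Char 5 ('H'): step: R->3, L=7; H->plug->H->R->G->L->F->refl->B->L'->E->R'->F->plug->F
Char 6 ('A'): step: R->4, L=7; A->plug->A->R->C->L->G->refl->A->L'->A->R'->C->plug->C

Answer: DEHCFC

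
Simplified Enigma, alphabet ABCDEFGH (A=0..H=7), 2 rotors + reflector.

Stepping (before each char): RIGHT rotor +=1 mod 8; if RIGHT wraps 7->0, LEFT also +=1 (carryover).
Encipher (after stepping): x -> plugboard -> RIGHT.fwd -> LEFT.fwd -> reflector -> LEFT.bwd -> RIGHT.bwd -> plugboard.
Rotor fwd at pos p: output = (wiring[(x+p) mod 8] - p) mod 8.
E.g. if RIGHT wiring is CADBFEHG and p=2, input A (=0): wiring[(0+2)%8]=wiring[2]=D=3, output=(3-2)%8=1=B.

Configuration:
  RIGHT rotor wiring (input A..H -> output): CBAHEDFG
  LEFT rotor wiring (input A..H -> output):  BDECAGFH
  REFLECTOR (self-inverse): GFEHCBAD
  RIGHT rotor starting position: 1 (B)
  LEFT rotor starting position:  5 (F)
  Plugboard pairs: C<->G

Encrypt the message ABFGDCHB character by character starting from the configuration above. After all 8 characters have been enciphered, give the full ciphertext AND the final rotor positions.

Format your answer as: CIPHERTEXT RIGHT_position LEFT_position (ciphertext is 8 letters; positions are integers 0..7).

Char 1 ('A'): step: R->2, L=5; A->plug->A->R->G->L->F->refl->B->L'->A->R'->G->plug->C
Char 2 ('B'): step: R->3, L=5; B->plug->B->R->B->L->A->refl->G->L'->E->R'->A->plug->A
Char 3 ('F'): step: R->4, L=5; F->plug->F->R->F->L->H->refl->D->L'->H->R'->B->plug->B
Char 4 ('G'): step: R->5, L=5; G->plug->C->R->B->L->A->refl->G->L'->E->R'->E->plug->E
Char 5 ('D'): step: R->6, L=5; D->plug->D->R->D->L->E->refl->C->L'->C->R'->E->plug->E
Char 6 ('C'): step: R->7, L=5; C->plug->G->R->E->L->G->refl->A->L'->B->R'->D->plug->D
Char 7 ('H'): step: R->0, L->6 (L advanced); H->plug->H->R->G->L->C->refl->E->L'->F->R'->G->plug->C
Char 8 ('B'): step: R->1, L=6; B->plug->B->R->H->L->A->refl->G->L'->E->R'->F->plug->F
Final: ciphertext=CABEEDCF, RIGHT=1, LEFT=6

Answer: CABEEDCF 1 6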